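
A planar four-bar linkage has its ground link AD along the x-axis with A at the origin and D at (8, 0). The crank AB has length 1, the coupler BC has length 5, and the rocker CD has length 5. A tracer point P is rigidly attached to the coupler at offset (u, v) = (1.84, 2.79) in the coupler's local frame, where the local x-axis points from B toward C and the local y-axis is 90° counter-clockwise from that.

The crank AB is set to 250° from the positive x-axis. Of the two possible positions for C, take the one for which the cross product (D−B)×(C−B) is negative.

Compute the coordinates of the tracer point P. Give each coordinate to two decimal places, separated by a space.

A=(0,0), D=(8.00,0)
B = A + 1.00·(cos250°, sin250°) = (-0.3420, -0.9397)
|BD| = 8.3948
circle(B,5.00) ∩ circle(D,5.00): a=4.1974, h=2.7170
  candidates: C₊=(3.5249,2.2300) cross=22.808; C₋=(4.1331,-3.1697) cross=-22.808
  mode - wants cross < 0 → take C=(4.1331,-3.1697) (cross=-22.808)
ex = (C−B)/|BC| = (0.8950,-0.4460); ey = (0.4460,0.8950)
P = B + 1.84·ex + 2.79·ey = (2.5492,0.7368)

2.55 0.74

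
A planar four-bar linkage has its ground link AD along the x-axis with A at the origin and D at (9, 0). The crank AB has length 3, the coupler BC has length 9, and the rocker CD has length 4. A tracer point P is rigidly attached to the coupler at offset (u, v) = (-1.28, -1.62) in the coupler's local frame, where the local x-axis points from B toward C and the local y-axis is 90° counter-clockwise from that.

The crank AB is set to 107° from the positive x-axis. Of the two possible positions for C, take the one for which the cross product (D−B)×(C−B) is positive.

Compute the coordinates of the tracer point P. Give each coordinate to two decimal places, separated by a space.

A=(0,0), D=(9.00,0)
B = A + 3.00·(cos107°, sin107°) = (-0.8771, 2.8689)
|BD| = 10.2853
circle(B,9.00) ∩ circle(D,4.00): a=8.3025, h=3.4740
  candidates: C₊=(8.0649,3.8892) cross=35.731; C₋=(6.1269,-2.7830) cross=-35.731
  mode + wants cross > 0 → take C=(8.0649,3.8892) (cross=35.731)
ex = (C−B)/|BC| = (0.9936,0.1134); ey = (-0.1134,0.9936)
P = B + -1.28·ex + -1.62·ey = (-1.9652,1.1143)

-1.97 1.11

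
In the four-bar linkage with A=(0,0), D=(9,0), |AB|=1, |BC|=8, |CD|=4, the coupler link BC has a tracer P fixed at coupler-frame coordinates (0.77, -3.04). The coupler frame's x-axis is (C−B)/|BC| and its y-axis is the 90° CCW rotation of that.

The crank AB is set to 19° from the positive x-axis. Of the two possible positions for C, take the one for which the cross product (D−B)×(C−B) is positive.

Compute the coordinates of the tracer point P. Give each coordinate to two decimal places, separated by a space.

A=(0,0), D=(9.00,0)
B = A + 1.00·(cos19°, sin19°) = (0.9455, 0.3256)
|BD| = 8.0611
circle(B,8.00) ∩ circle(D,4.00): a=7.0078, h=3.8588
  candidates: C₊=(8.1035,3.8982) cross=31.106; C₋=(7.7918,-3.8132) cross=-31.106
  mode + wants cross > 0 → take C=(8.1035,3.8982) (cross=31.106)
ex = (C−B)/|BC| = (0.8947,0.4466); ey = (-0.4466,0.8947)
P = B + 0.77·ex + -3.04·ey = (2.9921,-2.0506)

2.99 -2.05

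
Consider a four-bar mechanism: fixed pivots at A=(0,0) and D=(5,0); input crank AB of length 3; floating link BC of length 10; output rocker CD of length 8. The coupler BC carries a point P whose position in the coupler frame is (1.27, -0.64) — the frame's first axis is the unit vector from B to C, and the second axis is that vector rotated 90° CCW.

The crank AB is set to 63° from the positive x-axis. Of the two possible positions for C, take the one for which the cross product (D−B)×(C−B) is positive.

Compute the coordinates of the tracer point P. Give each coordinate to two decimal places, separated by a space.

A=(0,0), D=(5.00,0)
B = A + 3.00·(cos63°, sin63°) = (1.3620, 2.6730)
|BD| = 4.5145
circle(B,10.00) ∩ circle(D,8.00): a=6.2444, h=7.8107
  candidates: C₊=(11.0189,5.2700) cross=35.261; C₋=(1.7694,-7.3187) cross=-35.261
  mode + wants cross > 0 → take C=(11.0189,5.2700) (cross=35.261)
ex = (C−B)/|BC| = (0.9657,0.2597); ey = (-0.2597,0.9657)
P = B + 1.27·ex + -0.64·ey = (2.7546,2.3848)

2.75 2.38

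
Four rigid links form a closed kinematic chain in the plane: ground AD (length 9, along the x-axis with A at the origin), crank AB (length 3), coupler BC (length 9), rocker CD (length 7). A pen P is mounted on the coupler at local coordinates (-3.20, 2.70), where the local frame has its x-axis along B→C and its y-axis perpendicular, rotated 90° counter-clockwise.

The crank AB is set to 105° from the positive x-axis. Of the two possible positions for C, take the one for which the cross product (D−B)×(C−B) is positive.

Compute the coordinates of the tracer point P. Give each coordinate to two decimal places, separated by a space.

-4.83 3.94

A=(0,0), D=(9.00,0)
B = A + 3.00·(cos105°, sin105°) = (-0.7765, 2.8978)
|BD| = 10.1969
circle(B,9.00) ∩ circle(D,7.00): a=6.6675, h=6.0452
  candidates: C₊=(7.3341,6.7989) cross=61.642; C₋=(3.8983,-4.7929) cross=-61.642
  mode + wants cross > 0 → take C=(7.3341,6.7989) (cross=61.642)
ex = (C−B)/|BC| = (0.9012,0.4335); ey = (-0.4335,0.9012)
P = B + -3.20·ex + 2.70·ey = (-4.8305,3.9439)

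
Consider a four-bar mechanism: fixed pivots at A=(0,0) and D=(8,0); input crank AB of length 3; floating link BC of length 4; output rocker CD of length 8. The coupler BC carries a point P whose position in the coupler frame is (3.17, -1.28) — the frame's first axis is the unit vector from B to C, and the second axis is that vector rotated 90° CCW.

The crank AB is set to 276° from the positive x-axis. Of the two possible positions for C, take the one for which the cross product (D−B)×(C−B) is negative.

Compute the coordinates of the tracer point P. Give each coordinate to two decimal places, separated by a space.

A=(0,0), D=(8.00,0)
B = A + 3.00·(cos276°, sin276°) = (0.3136, -2.9836)
|BD| = 8.2452
circle(B,4.00) ∩ circle(D,8.00): a=1.2118, h=3.8120
  candidates: C₊=(0.0638,1.0086) cross=31.431; C₋=(2.8227,-6.0988) cross=-31.431
  mode - wants cross < 0 → take C=(2.8227,-6.0988) (cross=-31.431)
ex = (C−B)/|BC| = (0.6273,-0.7788); ey = (0.7788,0.6273)
P = B + 3.17·ex + -1.28·ey = (1.3052,-6.2553)

1.31 -6.26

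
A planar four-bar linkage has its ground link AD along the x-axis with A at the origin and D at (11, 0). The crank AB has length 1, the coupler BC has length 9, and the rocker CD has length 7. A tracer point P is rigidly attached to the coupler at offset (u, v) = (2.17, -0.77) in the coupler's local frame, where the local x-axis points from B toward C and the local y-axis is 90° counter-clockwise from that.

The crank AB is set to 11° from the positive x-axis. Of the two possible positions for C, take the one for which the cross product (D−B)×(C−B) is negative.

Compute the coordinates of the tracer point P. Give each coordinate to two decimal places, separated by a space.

A=(0,0), D=(11.00,0)
B = A + 1.00·(cos11°, sin11°) = (0.9816, 0.1908)
|BD| = 10.0202
circle(B,9.00) ∩ circle(D,7.00): a=6.6069, h=6.1114
  candidates: C₊=(7.7037,6.1753) cross=61.237; C₋=(7.4709,-6.0453) cross=-61.237
  mode - wants cross < 0 → take C=(7.4709,-6.0453) (cross=-61.237)
ex = (C−B)/|BC| = (0.7210,-0.6929); ey = (0.6929,0.7210)
P = B + 2.17·ex + -0.77·ey = (2.0127,-1.8680)

2.01 -1.87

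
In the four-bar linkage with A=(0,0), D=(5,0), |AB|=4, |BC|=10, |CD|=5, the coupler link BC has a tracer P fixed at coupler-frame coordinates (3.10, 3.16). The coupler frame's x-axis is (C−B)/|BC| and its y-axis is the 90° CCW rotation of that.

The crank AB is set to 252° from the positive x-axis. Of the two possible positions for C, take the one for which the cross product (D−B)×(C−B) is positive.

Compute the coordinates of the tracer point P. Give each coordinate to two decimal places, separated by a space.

A=(0,0), D=(5.00,0)
B = A + 4.00·(cos252°, sin252°) = (-1.2361, -3.8042)
|BD| = 7.3048
circle(B,10.00) ∩ circle(D,5.00): a=8.7860, h=4.7756
  candidates: C₊=(3.7774,4.8482) cross=34.885; C₋=(8.7515,-3.3055) cross=-34.885
  mode + wants cross > 0 → take C=(3.7774,4.8482) (cross=34.885)
ex = (C−B)/|BC| = (0.5013,0.8652); ey = (-0.8652,0.5013)
P = B + 3.10·ex + 3.16·ey = (-2.4161,0.4623)

-2.42 0.46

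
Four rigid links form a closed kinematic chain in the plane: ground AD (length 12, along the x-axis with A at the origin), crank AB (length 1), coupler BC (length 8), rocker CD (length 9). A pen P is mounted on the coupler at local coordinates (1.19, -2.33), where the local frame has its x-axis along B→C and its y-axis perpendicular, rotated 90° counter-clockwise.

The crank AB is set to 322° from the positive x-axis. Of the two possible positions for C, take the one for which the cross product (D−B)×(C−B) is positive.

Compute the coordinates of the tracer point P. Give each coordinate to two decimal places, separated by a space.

A=(0,0), D=(12.00,0)
B = A + 1.00·(cos322°, sin322°) = (0.7880, -0.6157)
|BD| = 11.2289
circle(B,8.00) ∩ circle(D,9.00): a=4.8575, h=6.3565
  candidates: C₊=(5.2897,5.9976) cross=71.376; C₋=(5.9867,-6.6963) cross=-71.376
  mode + wants cross > 0 → take C=(5.2897,5.9976) (cross=71.376)
ex = (C−B)/|BC| = (0.5627,0.8267); ey = (-0.8267,0.5627)
P = B + 1.19·ex + -2.33·ey = (3.3837,-0.9430)

3.38 -0.94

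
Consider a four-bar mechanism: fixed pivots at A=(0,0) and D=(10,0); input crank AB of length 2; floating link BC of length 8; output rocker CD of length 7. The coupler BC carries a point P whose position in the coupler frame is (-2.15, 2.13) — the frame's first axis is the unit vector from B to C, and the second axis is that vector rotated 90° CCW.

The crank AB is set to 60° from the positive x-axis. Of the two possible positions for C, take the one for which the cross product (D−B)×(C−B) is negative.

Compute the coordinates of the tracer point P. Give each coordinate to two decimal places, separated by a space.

A=(0,0), D=(10.00,0)
B = A + 2.00·(cos60°, sin60°) = (1.0000, 1.7321)
|BD| = 9.1652
circle(B,8.00) ∩ circle(D,7.00): a=5.4009, h=5.9017
  candidates: C₊=(7.4189,6.5068) cross=54.090; C₋=(5.1883,-5.0840) cross=-54.090
  mode - wants cross < 0 → take C=(5.1883,-5.0840) (cross=-54.090)
ex = (C−B)/|BC| = (0.5235,-0.8520); ey = (0.8520,0.5235)
P = B + -2.15·ex + 2.13·ey = (1.6892,4.6790)

1.69 4.68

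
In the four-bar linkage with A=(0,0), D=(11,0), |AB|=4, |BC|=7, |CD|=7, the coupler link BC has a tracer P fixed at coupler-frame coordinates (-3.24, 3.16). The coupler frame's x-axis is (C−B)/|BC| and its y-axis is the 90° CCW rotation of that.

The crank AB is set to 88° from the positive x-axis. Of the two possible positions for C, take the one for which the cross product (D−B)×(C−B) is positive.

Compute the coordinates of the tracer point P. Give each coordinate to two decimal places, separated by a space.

-3.77 6.28

A=(0,0), D=(11.00,0)
B = A + 4.00·(cos88°, sin88°) = (0.1396, 3.9976)
|BD| = 11.5728
circle(B,7.00) ∩ circle(D,7.00): a=5.7864, h=3.9393
  candidates: C₊=(6.9305,5.6956) cross=45.588; C₋=(4.2091,-1.6980) cross=-45.588
  mode + wants cross > 0 → take C=(6.9305,5.6956) (cross=45.588)
ex = (C−B)/|BC| = (0.9701,0.2426); ey = (-0.2426,0.9701)
P = B + -3.24·ex + 3.16·ey = (-3.7702,6.2773)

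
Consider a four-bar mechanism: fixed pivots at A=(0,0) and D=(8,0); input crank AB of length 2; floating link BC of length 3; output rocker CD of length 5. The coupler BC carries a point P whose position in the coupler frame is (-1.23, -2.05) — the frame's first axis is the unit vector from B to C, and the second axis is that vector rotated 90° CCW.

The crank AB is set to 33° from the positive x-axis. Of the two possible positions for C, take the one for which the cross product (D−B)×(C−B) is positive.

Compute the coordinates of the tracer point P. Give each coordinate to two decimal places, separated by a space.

A=(0,0), D=(8.00,0)
B = A + 2.00·(cos33°, sin33°) = (1.6773, 1.0893)
|BD| = 6.4158
circle(B,3.00) ∩ circle(D,5.00): a=1.9610, h=2.2704
  candidates: C₊=(3.9953,2.9937) cross=14.566; C₋=(3.2244,-1.4811) cross=-14.566
  mode + wants cross > 0 → take C=(3.9953,2.9937) (cross=14.566)
ex = (C−B)/|BC| = (0.7727,0.6348); ey = (-0.6348,0.7727)
P = B + -1.23·ex + -2.05·ey = (2.0284,-1.2755)

2.03 -1.28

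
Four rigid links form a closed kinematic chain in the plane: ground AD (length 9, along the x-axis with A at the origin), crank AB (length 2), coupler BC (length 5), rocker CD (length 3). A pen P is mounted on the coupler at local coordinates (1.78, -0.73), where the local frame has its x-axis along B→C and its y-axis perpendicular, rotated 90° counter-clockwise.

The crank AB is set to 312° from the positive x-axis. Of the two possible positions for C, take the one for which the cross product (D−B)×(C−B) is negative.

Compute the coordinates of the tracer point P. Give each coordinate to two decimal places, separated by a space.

A=(0,0), D=(9.00,0)
B = A + 2.00·(cos312°, sin312°) = (1.3383, -1.4863)
|BD| = 7.8046
circle(B,5.00) ∩ circle(D,3.00): a=4.9273, h=0.8494
  candidates: C₊=(6.0137,0.2859) cross=6.629; C₋=(6.3372,-1.3818) cross=-6.629
  mode - wants cross < 0 → take C=(6.3372,-1.3818) (cross=-6.629)
ex = (C−B)/|BC| = (0.9998,0.0209); ey = (-0.0209,0.9998)
P = B + 1.78·ex + -0.73·ey = (3.1331,-2.1789)

3.13 -2.18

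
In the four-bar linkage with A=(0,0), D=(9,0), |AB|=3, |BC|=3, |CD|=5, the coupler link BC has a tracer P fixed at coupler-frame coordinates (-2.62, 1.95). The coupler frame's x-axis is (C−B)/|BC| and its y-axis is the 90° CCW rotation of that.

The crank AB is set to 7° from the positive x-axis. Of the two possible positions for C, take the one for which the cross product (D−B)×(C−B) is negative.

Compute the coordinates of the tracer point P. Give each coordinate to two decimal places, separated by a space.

3.31 3.61

A=(0,0), D=(9.00,0)
B = A + 3.00·(cos7°, sin7°) = (2.9776, 0.3656)
|BD| = 6.0334
circle(B,3.00) ∩ circle(D,5.00): a=1.6908, h=2.4782
  candidates: C₊=(4.8155,2.7368) cross=14.952; C₋=(4.5151,-2.2104) cross=-14.952
  mode - wants cross < 0 → take C=(4.5151,-2.2104) (cross=-14.952)
ex = (C−B)/|BC| = (0.5125,-0.8587); ey = (0.8587,0.5125)
P = B + -2.62·ex + 1.95·ey = (3.3093,3.6147)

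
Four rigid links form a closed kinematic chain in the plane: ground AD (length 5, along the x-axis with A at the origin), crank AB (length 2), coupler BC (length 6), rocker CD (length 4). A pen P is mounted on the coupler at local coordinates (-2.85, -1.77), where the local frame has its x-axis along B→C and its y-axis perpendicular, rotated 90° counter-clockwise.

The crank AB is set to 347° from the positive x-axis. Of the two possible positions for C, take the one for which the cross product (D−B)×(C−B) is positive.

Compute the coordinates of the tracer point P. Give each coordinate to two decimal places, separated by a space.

1.21 -3.72

A=(0,0), D=(5.00,0)
B = A + 2.00·(cos347°, sin347°) = (1.9487, -0.4499)
|BD| = 3.0843
circle(B,6.00) ∩ circle(D,4.00): a=4.7844, h=3.6207
  candidates: C₊=(6.1538,3.8300) cross=11.167; C₋=(7.2101,-3.3340) cross=-11.167
  mode + wants cross > 0 → take C=(6.1538,3.8300) (cross=11.167)
ex = (C−B)/|BC| = (0.7008,0.7133); ey = (-0.7133,0.7008)
P = B + -2.85·ex + -1.77·ey = (1.2139,-3.7233)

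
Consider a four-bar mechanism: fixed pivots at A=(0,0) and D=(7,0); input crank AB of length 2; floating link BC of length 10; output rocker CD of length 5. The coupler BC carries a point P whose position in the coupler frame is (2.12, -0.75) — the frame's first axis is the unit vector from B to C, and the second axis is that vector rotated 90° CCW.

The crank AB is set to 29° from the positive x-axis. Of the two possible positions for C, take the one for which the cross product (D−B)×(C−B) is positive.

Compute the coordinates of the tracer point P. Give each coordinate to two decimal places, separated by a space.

A=(0,0), D=(7.00,0)
B = A + 2.00·(cos29°, sin29°) = (1.7492, 0.9696)
|BD| = 5.3395
circle(B,10.00) ∩ circle(D,5.00): a=9.6928, h=2.4594
  candidates: C₊=(11.7275,1.6280) cross=13.132; C₋=(10.8343,-3.2090) cross=-13.132
  mode + wants cross > 0 → take C=(11.7275,1.6280) (cross=13.132)
ex = (C−B)/|BC| = (0.9978,0.0658); ey = (-0.0658,0.9978)
P = B + 2.12·ex + -0.75·ey = (3.9140,0.3608)

3.91 0.36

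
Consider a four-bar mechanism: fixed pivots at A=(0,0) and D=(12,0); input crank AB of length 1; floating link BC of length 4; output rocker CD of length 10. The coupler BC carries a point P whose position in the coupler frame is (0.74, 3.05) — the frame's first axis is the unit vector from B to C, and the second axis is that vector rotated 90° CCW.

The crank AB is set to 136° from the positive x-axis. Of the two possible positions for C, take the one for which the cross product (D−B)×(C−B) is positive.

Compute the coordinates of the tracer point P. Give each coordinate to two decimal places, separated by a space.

-1.95 3.58

A=(0,0), D=(12.00,0)
B = A + 1.00·(cos136°, sin136°) = (-0.7193, 0.6947)
|BD| = 12.7383
circle(B,4.00) ∩ circle(D,10.00): a=3.0720, h=2.5618
  candidates: C₊=(2.4878,3.0851) cross=32.633; C₋=(2.2084,-2.0309) cross=-32.633
  mode + wants cross > 0 → take C=(2.4878,3.0851) (cross=32.633)
ex = (C−B)/|BC| = (0.8018,0.5976); ey = (-0.5976,0.8018)
P = B + 0.74·ex + 3.05·ey = (-1.9487,3.5823)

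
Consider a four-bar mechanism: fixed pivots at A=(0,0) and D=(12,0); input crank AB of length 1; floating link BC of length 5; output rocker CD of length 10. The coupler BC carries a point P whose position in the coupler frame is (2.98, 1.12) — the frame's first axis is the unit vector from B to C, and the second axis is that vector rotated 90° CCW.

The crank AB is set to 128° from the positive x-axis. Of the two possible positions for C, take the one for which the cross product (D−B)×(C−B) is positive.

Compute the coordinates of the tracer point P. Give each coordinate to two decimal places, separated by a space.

A=(0,0), D=(12.00,0)
B = A + 1.00·(cos128°, sin128°) = (-0.6157, 0.7880)
|BD| = 12.6402
circle(B,5.00) ∩ circle(D,10.00): a=3.3534, h=3.7087
  candidates: C₊=(2.9624,4.2805) cross=46.879; C₋=(2.5000,-3.1226) cross=-46.879
  mode + wants cross > 0 → take C=(2.9624,4.2805) (cross=46.879)
ex = (C−B)/|BC| = (0.7156,0.6985); ey = (-0.6985,0.7156)
P = B + 2.98·ex + 1.12·ey = (0.7346,3.6710)

0.73 3.67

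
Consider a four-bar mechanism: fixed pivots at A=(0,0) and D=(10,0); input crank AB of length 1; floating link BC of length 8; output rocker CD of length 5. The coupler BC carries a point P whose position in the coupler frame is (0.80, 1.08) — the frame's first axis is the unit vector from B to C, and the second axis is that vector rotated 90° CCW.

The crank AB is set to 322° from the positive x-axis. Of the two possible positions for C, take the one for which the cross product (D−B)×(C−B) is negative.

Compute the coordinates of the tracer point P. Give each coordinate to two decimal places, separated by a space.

A=(0,0), D=(10.00,0)
B = A + 1.00·(cos322°, sin322°) = (0.7880, -0.6157)
|BD| = 9.2325
circle(B,8.00) ∩ circle(D,5.00): a=6.7284, h=4.3277
  candidates: C₊=(7.2128,4.1511) cross=39.956; C₋=(7.7900,-4.4851) cross=-39.956
  mode - wants cross < 0 → take C=(7.7900,-4.4851) (cross=-39.956)
ex = (C−B)/|BC| = (0.8752,-0.4837); ey = (0.4837,0.8752)
P = B + 0.80·ex + 1.08·ey = (2.0106,-0.0573)

2.01 -0.06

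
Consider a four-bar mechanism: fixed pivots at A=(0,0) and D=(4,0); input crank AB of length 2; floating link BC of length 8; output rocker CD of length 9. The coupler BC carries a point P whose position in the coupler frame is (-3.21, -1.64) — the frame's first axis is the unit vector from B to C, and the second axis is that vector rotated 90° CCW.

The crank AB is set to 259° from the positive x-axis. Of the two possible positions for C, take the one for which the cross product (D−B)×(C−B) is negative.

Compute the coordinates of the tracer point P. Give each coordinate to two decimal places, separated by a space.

-3.36 0.07

A=(0,0), D=(4.00,0)
B = A + 2.00·(cos259°, sin259°) = (-0.3816, -1.9633)
|BD| = 4.8013
circle(B,8.00) ∩ circle(D,9.00): a=0.6303, h=7.9751
  candidates: C₊=(-3.0674,5.5724) cross=38.291; C₋=(3.4546,-8.9835) cross=-38.291
  mode - wants cross < 0 → take C=(3.4546,-8.9835) (cross=-38.291)
ex = (C−B)/|BC| = (0.4795,-0.8775); ey = (0.8775,0.4795)
P = B + -3.21·ex + -1.64·ey = (-3.3601,0.0672)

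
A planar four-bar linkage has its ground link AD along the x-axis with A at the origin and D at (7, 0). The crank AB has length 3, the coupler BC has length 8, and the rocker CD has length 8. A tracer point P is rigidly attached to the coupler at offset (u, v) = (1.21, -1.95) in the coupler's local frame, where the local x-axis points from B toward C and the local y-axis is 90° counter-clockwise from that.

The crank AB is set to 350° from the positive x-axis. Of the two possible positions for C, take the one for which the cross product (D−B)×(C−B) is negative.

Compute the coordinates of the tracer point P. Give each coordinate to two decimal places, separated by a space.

1.60 -2.38

A=(0,0), D=(7.00,0)
B = A + 3.00·(cos350°, sin350°) = (2.9544, -0.5209)
|BD| = 4.0790
circle(B,8.00) ∩ circle(D,8.00): a=2.0395, h=7.7357
  candidates: C₊=(3.9893,7.4118) cross=31.554; C₋=(5.9652,-7.9328) cross=-31.554
  mode - wants cross < 0 → take C=(5.9652,-7.9328) (cross=-31.554)
ex = (C−B)/|BC| = (0.3763,-0.9265); ey = (0.9265,0.3763)
P = B + 1.21·ex + -1.95·ey = (1.6032,-2.3759)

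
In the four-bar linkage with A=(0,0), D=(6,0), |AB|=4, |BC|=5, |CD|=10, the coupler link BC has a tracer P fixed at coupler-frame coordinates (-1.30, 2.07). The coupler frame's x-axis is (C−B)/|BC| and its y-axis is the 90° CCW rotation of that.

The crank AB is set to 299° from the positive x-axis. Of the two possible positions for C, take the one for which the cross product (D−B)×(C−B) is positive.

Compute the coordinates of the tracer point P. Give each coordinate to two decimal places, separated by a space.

3.59 -5.30

A=(0,0), D=(6.00,0)
B = A + 4.00·(cos299°, sin299°) = (1.9392, -3.4985)
|BD| = 5.3600
circle(B,5.00) ∩ circle(D,10.00): a=-4.3163, h=2.5237
  candidates: C₊=(-2.9781,-4.4038) cross=13.527; C₋=(0.3164,-8.2278) cross=-13.527
  mode + wants cross > 0 → take C=(-2.9781,-4.4038) (cross=13.527)
ex = (C−B)/|BC| = (-0.9835,-0.1811); ey = (0.1811,-0.9835)
P = B + -1.30·ex + 2.07·ey = (3.5926,-5.2989)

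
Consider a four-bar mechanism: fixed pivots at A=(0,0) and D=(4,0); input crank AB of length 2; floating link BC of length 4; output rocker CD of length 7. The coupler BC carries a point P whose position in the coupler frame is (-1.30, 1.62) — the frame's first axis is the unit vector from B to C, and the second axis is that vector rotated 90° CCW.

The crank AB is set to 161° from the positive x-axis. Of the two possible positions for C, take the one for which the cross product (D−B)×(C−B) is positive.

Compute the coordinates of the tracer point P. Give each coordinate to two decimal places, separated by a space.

A=(0,0), D=(4.00,0)
B = A + 2.00·(cos161°, sin161°) = (-1.8910, 0.6511)
|BD| = 5.9269
circle(B,4.00) ∩ circle(D,7.00): a=0.1795, h=3.9960
  candidates: C₊=(-1.2736,4.6032) cross=23.684; C₋=(-2.1516,-3.3404) cross=-23.684
  mode + wants cross > 0 → take C=(-1.2736,4.6032) (cross=23.684)
ex = (C−B)/|BC| = (0.1544,0.9880); ey = (-0.9880,0.1544)
P = B + -1.30·ex + 1.62·ey = (-3.6923,-0.3832)

-3.69 -0.38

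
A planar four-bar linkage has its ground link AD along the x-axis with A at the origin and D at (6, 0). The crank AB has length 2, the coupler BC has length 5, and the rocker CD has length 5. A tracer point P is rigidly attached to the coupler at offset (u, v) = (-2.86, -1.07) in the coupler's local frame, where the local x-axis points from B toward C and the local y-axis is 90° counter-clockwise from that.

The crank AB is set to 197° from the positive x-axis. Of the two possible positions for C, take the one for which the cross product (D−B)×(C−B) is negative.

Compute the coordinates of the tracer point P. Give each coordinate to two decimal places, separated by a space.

A=(0,0), D=(6.00,0)
B = A + 2.00·(cos197°, sin197°) = (-1.9126, -0.5847)
|BD| = 7.9342
circle(B,5.00) ∩ circle(D,5.00): a=3.9671, h=3.0434
  candidates: C₊=(1.8194,2.7427) cross=24.147; C₋=(2.2680,-3.3275) cross=-24.147
  mode - wants cross < 0 → take C=(2.2680,-3.3275) (cross=-24.147)
ex = (C−B)/|BC| = (0.8361,-0.5485); ey = (0.5485,0.8361)
P = B + -2.86·ex + -1.07·ey = (-4.8909,0.0895)

-4.89 0.09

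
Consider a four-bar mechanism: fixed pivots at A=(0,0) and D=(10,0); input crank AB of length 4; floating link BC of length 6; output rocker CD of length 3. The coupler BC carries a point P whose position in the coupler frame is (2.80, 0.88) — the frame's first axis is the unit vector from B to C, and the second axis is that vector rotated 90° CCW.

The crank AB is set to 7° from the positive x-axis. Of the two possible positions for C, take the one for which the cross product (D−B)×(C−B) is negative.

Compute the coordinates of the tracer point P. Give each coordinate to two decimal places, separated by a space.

6.79 -0.32

A=(0,0), D=(10.00,0)
B = A + 4.00·(cos7°, sin7°) = (3.9702, 0.4875)
|BD| = 6.0495
circle(B,6.00) ∩ circle(D,3.00): a=5.2563, h=2.8933
  candidates: C₊=(9.4426,2.9478) cross=17.503; C₋=(8.9763,-2.8199) cross=-17.503
  mode - wants cross < 0 → take C=(8.9763,-2.8199) (cross=-17.503)
ex = (C−B)/|BC| = (0.8344,-0.5512); ey = (0.5512,0.8344)
P = B + 2.80·ex + 0.88·ey = (6.7915,-0.3218)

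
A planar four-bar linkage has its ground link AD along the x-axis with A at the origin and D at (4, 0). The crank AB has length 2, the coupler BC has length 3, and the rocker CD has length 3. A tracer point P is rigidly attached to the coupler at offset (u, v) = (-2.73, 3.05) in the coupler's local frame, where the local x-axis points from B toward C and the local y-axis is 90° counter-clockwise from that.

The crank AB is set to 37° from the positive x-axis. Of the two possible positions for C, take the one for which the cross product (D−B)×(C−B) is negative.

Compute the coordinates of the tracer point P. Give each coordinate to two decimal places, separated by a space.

4.65 3.93

A=(0,0), D=(4.00,0)
B = A + 2.00·(cos37°, sin37°) = (1.5973, 1.2036)
|BD| = 2.6873
circle(B,3.00) ∩ circle(D,3.00): a=1.3437, h=2.6823
  candidates: C₊=(4.0000,3.0000) cross=7.208; C₋=(1.5973,-1.7964) cross=-7.208
  mode - wants cross < 0 → take C=(1.5973,-1.7964) (cross=-7.208)
ex = (C−B)/|BC| = (0.0000,-1.0000); ey = (1.0000,0.0000)
P = B + -2.73·ex + 3.05·ey = (4.6473,3.9336)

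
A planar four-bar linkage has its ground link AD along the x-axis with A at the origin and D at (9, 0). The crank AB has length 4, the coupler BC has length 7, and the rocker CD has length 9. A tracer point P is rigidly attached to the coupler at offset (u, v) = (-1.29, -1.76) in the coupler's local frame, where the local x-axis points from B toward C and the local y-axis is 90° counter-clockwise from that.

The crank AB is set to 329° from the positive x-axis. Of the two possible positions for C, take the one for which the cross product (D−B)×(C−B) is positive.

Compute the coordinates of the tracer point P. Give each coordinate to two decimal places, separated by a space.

A=(0,0), D=(9.00,0)
B = A + 4.00·(cos329°, sin329°) = (3.4287, -2.0602)
|BD| = 5.9400
circle(B,7.00) ∩ circle(D,9.00): a=0.2764, h=6.9945
  candidates: C₊=(1.2621,4.5961) cross=41.548; C₋=(6.1138,-8.5247) cross=-41.548
  mode + wants cross > 0 → take C=(1.2621,4.5961) (cross=41.548)
ex = (C−B)/|BC| = (-0.3095,0.9509); ey = (-0.9509,-0.3095)
P = B + -1.29·ex + -1.76·ey = (5.5015,-2.7421)

5.50 -2.74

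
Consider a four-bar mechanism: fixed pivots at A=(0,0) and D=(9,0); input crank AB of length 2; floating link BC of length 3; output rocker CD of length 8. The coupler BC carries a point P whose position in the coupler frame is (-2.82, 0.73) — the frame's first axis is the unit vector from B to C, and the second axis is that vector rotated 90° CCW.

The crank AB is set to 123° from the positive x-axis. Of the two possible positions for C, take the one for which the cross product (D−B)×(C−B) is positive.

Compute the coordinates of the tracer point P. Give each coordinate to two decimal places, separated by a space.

-3.94 1.07

A=(0,0), D=(9.00,0)
B = A + 2.00·(cos123°, sin123°) = (-1.0893, 1.6773)
|BD| = 10.2278
circle(B,3.00) ∩ circle(D,8.00): a=2.4251, h=1.7660
  candidates: C₊=(1.5926,3.0217) cross=18.062; C₋=(1.0134,-0.4625) cross=-18.062
  mode + wants cross > 0 → take C=(1.5926,3.0217) (cross=18.062)
ex = (C−B)/|BC| = (0.8940,0.4481); ey = (-0.4481,0.8940)
P = B + -2.82·ex + 0.73·ey = (-3.9374,1.0662)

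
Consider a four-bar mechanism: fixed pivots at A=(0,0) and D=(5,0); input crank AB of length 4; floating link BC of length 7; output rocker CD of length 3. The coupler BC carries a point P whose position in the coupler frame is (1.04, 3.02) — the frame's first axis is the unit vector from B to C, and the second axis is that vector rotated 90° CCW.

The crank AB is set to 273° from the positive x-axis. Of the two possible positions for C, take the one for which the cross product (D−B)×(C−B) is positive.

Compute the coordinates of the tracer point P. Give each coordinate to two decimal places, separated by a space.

-2.10 -1.78

A=(0,0), D=(5.00,0)
B = A + 4.00·(cos273°, sin273°) = (0.2093, -3.9945)
|BD| = 6.2375
circle(B,7.00) ∩ circle(D,3.00): a=6.3252, h=2.9987
  candidates: C₊=(3.1469,2.3593) cross=18.705; C₋=(6.9877,-2.2470) cross=-18.705
  mode + wants cross > 0 → take C=(3.1469,2.3593) (cross=18.705)
ex = (C−B)/|BC| = (0.4197,0.9077); ey = (-0.9077,0.4197)
P = B + 1.04·ex + 3.02·ey = (-2.0954,-1.7832)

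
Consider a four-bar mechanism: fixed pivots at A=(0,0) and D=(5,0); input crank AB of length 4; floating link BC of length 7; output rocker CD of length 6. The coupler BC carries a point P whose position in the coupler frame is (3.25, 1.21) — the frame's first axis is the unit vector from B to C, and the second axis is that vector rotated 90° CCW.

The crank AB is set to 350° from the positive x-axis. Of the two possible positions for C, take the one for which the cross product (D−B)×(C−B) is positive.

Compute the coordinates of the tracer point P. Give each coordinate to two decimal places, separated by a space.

4.04 2.77

A=(0,0), D=(5.00,0)
B = A + 4.00·(cos350°, sin350°) = (3.9392, -0.6946)
|BD| = 1.2679
circle(B,7.00) ∩ circle(D,6.00): a=5.7604, h=3.9772
  candidates: C₊=(6.5796,5.7883) cross=5.043; C₋=(10.9371,-0.8664) cross=-5.043
  mode + wants cross > 0 → take C=(6.5796,5.7883) (cross=5.043)
ex = (C−B)/|BC| = (0.3772,0.9261); ey = (-0.9261,0.3772)
P = B + 3.25·ex + 1.21·ey = (4.0445,2.7717)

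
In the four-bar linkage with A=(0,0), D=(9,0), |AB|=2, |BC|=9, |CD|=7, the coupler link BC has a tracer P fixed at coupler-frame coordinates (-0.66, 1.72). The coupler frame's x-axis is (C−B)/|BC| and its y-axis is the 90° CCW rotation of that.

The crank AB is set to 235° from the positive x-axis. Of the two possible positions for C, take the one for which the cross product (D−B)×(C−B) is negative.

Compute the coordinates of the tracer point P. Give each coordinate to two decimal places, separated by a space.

-0.77 0.17

A=(0,0), D=(9.00,0)
B = A + 2.00·(cos235°, sin235°) = (-1.1472, -1.6383)
|BD| = 10.2786
circle(B,9.00) ∩ circle(D,7.00): a=6.6959, h=6.0137
  candidates: C₊=(4.5046,5.3658) cross=61.812; C₋=(6.4217,-6.5079) cross=-61.812
  mode - wants cross < 0 → take C=(6.4217,-6.5079) (cross=-61.812)
ex = (C−B)/|BC| = (0.8410,-0.5411); ey = (0.5411,0.8410)
P = B + -0.66·ex + 1.72·ey = (-0.7716,0.1653)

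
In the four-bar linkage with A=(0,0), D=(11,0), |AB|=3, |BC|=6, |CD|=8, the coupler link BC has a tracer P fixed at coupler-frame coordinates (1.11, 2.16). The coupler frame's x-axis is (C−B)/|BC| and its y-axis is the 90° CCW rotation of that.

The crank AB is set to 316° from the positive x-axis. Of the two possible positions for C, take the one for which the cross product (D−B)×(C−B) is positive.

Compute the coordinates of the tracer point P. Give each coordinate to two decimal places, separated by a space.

0.41 -0.40

A=(0,0), D=(11.00,0)
B = A + 3.00·(cos316°, sin316°) = (2.1580, -2.0840)
|BD| = 9.0842
circle(B,6.00) ∩ circle(D,8.00): a=3.0010, h=5.1956
  candidates: C₊=(3.8871,3.6615) cross=47.198; C₋=(6.2709,-6.4525) cross=-47.198
  mode + wants cross > 0 → take C=(3.8871,3.6615) (cross=47.198)
ex = (C−B)/|BC| = (0.2882,0.9576); ey = (-0.9576,0.2882)
P = B + 1.11·ex + 2.16·ey = (0.4095,-0.3986)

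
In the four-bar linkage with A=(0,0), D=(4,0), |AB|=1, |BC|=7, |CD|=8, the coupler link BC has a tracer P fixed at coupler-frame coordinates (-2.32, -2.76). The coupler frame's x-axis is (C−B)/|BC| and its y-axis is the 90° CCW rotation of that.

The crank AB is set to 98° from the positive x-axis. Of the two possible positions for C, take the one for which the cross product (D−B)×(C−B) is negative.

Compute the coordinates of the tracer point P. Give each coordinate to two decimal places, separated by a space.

-2.43 3.77

A=(0,0), D=(4.00,0)
B = A + 1.00·(cos98°, sin98°) = (-0.1392, 0.9903)
|BD| = 4.2560
circle(B,7.00) ∩ circle(D,8.00): a=0.3658, h=6.9904
  candidates: C₊=(1.8431,7.7037) cross=29.751; C₋=(-1.4100,-5.8934) cross=-29.751
  mode - wants cross < 0 → take C=(-1.4100,-5.8934) (cross=-29.751)
ex = (C−B)/|BC| = (-0.1815,-0.9834); ey = (0.9834,-0.1815)
P = B + -2.32·ex + -2.76·ey = (-2.4321,3.7728)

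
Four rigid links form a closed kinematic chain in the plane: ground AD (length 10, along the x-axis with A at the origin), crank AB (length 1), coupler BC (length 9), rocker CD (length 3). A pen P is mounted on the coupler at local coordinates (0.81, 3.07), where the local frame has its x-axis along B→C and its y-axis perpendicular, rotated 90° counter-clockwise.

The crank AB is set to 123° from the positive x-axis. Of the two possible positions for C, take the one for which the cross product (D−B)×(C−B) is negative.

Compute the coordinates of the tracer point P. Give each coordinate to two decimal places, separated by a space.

1.25 3.46

A=(0,0), D=(10.00,0)
B = A + 1.00·(cos123°, sin123°) = (-0.5446, 0.8387)
|BD| = 10.5779
circle(B,9.00) ∩ circle(D,3.00): a=8.6923, h=2.3333
  candidates: C₊=(8.3053,2.4755) cross=24.682; C₋=(7.9353,-2.1765) cross=-24.682
  mode - wants cross < 0 → take C=(7.9353,-2.1765) (cross=-24.682)
ex = (C−B)/|BC| = (0.9422,-0.3350); ey = (0.3350,0.9422)
P = B + 0.81·ex + 3.07·ey = (1.2470,3.4599)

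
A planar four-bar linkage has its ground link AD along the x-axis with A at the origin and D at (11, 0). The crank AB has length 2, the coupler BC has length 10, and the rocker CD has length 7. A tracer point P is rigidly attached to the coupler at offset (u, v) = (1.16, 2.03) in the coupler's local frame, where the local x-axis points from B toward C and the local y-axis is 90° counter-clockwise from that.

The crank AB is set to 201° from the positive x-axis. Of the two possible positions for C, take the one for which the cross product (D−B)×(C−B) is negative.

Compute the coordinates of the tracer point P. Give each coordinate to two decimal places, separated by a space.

0.14 0.48

A=(0,0), D=(11.00,0)
B = A + 2.00·(cos201°, sin201°) = (-1.8672, -0.7167)
|BD| = 12.8871
circle(B,10.00) ∩ circle(D,7.00): a=8.4223, h=5.3912
  candidates: C₊=(6.2422,5.1346) cross=69.477; C₋=(6.8419,-5.6312) cross=-69.477
  mode - wants cross < 0 → take C=(6.8419,-5.6312) (cross=-69.477)
ex = (C−B)/|BC| = (0.8709,-0.4914); ey = (0.4914,0.8709)
P = B + 1.16·ex + 2.03·ey = (0.1407,0.4811)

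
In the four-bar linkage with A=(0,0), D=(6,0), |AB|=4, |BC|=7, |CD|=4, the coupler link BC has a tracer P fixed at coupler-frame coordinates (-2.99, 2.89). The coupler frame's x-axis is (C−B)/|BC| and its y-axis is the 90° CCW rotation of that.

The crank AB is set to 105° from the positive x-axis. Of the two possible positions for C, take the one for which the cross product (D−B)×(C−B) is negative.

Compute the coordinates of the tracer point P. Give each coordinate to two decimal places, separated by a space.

-0.12 7.92

A=(0,0), D=(6.00,0)
B = A + 4.00·(cos105°, sin105°) = (-1.0353, 3.8637)
|BD| = 8.0264
circle(B,7.00) ∩ circle(D,4.00): a=6.0689, h=3.4883
  candidates: C₊=(5.9634,3.9998) cross=27.999; C₋=(2.6051,-2.1153) cross=-27.999
  mode - wants cross < 0 → take C=(2.6051,-2.1153) (cross=-27.999)
ex = (C−B)/|BC| = (0.5200,-0.8541); ey = (0.8541,0.5200)
P = B + -2.99·ex + 2.89·ey = (-0.1218,7.9205)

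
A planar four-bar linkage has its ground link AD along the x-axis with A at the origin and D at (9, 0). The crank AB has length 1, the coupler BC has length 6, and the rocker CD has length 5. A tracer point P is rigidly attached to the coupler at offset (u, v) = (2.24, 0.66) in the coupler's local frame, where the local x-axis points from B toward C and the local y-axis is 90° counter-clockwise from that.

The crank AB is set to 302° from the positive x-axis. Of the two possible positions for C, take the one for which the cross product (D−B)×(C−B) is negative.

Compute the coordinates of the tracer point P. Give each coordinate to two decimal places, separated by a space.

A=(0,0), D=(9.00,0)
B = A + 1.00·(cos302°, sin302°) = (0.5299, -0.8480)
|BD| = 8.5124
circle(B,6.00) ∩ circle(D,5.00): a=4.9023, h=3.4594
  candidates: C₊=(5.0632,3.0825) cross=29.448; C₋=(5.7525,-3.8018) cross=-29.448
  mode - wants cross < 0 → take C=(5.7525,-3.8018) (cross=-29.448)
ex = (C−B)/|BC| = (0.8704,-0.4923); ey = (0.4923,0.8704)
P = B + 2.24·ex + 0.66·ey = (2.8046,-1.3763)

2.80 -1.38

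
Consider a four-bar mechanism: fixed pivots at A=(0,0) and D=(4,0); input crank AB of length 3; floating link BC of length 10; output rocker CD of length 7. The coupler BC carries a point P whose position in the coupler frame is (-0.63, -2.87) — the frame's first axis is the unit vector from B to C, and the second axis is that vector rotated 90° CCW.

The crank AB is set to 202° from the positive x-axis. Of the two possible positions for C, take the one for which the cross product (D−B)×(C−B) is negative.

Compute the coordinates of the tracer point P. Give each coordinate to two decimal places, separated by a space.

-4.94 -3.11

A=(0,0), D=(4.00,0)
B = A + 3.00·(cos202°, sin202°) = (-2.7816, -1.1238)
|BD| = 6.8740
circle(B,10.00) ∩ circle(D,7.00): a=7.1466, h=6.9947
  candidates: C₊=(3.1254,6.9451) cross=48.082; C₋=(5.4125,-6.8560) cross=-48.082
  mode - wants cross < 0 → take C=(5.4125,-6.8560) (cross=-48.082)
ex = (C−B)/|BC| = (0.8194,-0.5732); ey = (0.5732,0.8194)
P = B + -0.63·ex + -2.87·ey = (-4.9429,-3.1144)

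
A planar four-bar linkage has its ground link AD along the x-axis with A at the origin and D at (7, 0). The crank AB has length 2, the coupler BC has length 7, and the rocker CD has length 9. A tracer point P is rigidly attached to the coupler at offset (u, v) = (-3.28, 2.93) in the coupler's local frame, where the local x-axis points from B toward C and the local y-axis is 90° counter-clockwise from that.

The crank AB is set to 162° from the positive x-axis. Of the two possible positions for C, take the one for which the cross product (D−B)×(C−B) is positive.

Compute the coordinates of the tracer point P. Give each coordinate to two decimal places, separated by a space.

A=(0,0), D=(7.00,0)
B = A + 2.00·(cos162°, sin162°) = (-1.9021, 0.6180)
|BD| = 8.9235
circle(B,7.00) ∩ circle(D,9.00): a=2.6688, h=6.4713
  candidates: C₊=(1.2084,6.8890) cross=57.747; C₋=(0.3120,-6.0226) cross=-57.747
  mode + wants cross > 0 → take C=(1.2084,6.8890) (cross=57.747)
ex = (C−B)/|BC| = (0.4444,0.8958); ey = (-0.8958,0.4444)
P = B + -3.28·ex + 2.93·ey = (-5.9845,-1.0184)

-5.98 -1.02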